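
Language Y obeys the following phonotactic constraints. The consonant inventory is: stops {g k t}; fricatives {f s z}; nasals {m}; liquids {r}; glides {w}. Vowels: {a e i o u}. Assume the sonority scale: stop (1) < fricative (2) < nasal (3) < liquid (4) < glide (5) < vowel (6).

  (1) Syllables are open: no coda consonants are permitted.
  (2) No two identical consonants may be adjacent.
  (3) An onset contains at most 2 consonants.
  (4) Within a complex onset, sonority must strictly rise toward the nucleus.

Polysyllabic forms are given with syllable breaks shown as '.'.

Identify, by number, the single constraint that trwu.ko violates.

trwu.ko: syllable 1 onset /trw/ has 3 consonants (> 2).
This is a violation of constraint 3: "An onset contains at most 2 consonants."
The remaining constraints (1, 2, 4) are satisfied.

3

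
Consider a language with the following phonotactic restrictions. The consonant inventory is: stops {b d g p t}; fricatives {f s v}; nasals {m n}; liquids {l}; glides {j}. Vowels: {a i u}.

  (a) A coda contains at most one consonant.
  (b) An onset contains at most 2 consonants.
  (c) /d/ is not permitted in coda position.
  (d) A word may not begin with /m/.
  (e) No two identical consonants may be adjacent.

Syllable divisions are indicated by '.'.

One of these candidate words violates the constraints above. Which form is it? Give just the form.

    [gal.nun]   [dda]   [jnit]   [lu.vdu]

[gal.nun] — σ1 onset /g/, coda /l/ ok; σ2 onset /n/, coda /n/ ok → phonotactically legal
[dda] — violates constraint (e): adjacent identical consonants /dd/ → phonotactically illegal
[jnit] — σ1 onset /jn/ (2C), coda /t/ ok → phonotactically legal
[lu.vdu] — σ1 onset /l/, coda /∅/ ok; σ2 onset /vd/ (2C), coda /∅/ ok → phonotactically legal

[dda]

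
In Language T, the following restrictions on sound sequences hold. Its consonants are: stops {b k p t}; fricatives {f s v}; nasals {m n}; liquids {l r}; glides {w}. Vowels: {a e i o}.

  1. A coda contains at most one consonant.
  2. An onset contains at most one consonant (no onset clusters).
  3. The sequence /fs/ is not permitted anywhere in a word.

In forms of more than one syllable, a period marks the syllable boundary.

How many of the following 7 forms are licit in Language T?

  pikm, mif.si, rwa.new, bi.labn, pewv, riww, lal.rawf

0

pikm — violates constraint 1: syllable 1 coda /km/ has 2 consonants (> 1) → illicit
mif.si — violates constraint 3: contains banned sequence /fs/ → illicit
rwa.new — violates constraint 2: syllable 1 onset /rw/ has 2 consonants (> 1) → illicit
bi.labn — violates constraint 1: syllable 2 coda /bn/ has 2 consonants (> 1) → illicit
pewv — violates constraint 1: syllable 1 coda /wv/ has 2 consonants (> 1) → illicit
riww — violates constraint 1: syllable 1 coda /ww/ has 2 consonants (> 1) → illicit
lal.rawf — violates constraint 1: syllable 2 coda /wf/ has 2 consonants (> 1) → illicit
No form is licit → 0.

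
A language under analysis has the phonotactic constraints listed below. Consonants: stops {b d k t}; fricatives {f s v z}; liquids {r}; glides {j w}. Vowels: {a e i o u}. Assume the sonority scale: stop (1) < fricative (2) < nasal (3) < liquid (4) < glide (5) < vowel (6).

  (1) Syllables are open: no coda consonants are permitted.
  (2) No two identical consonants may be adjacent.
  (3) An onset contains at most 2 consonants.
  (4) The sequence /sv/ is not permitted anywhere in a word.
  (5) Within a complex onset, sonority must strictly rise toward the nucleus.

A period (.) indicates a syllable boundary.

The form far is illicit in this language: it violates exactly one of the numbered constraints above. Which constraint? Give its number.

far: syllable 1 coda /r/ has 1 consonant (> 0).
This is a violation of constraint 1: "Syllables are open: no coda consonants are permitted."
The remaining constraints (2, 3, 4, 5) are satisfied.

1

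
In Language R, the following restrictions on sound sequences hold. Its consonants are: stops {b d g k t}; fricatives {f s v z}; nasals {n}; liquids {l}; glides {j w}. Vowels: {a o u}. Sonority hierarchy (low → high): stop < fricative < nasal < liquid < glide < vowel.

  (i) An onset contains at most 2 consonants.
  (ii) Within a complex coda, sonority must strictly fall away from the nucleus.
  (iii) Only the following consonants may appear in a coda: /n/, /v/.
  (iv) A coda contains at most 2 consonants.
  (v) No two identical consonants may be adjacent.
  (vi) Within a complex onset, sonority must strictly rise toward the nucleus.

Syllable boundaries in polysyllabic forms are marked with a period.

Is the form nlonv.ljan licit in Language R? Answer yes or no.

yes

nlonv.ljan — σ1 onset /nl/ (3→4 rises), coda /nv/ (3→2 falls) ok; σ2 onset /lj/ (4→5 rises), coda /n/ ok → licit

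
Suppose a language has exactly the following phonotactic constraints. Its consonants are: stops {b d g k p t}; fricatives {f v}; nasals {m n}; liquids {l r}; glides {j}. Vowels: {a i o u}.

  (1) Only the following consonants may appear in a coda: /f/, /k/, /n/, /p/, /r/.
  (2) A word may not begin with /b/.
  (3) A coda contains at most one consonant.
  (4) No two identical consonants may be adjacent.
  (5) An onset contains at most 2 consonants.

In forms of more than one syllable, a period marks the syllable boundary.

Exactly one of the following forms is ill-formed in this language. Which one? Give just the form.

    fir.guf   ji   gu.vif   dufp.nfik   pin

dufp.nfik

fir.guf — σ1 onset /f/, coda /r/ ok; σ2 onset /g/, coda /f/ ok → well-formed
ji — σ1 onset /j/, coda /∅/ ok → well-formed
gu.vif — σ1 onset /g/, coda /∅/ ok; σ2 onset /v/, coda /f/ ok → well-formed
dufp.nfik — violates constraint 3: syllable 1 coda /fp/ has 2 consonants (> 1) → ill-formed
pin — σ1 onset /p/, coda /n/ ok → well-formed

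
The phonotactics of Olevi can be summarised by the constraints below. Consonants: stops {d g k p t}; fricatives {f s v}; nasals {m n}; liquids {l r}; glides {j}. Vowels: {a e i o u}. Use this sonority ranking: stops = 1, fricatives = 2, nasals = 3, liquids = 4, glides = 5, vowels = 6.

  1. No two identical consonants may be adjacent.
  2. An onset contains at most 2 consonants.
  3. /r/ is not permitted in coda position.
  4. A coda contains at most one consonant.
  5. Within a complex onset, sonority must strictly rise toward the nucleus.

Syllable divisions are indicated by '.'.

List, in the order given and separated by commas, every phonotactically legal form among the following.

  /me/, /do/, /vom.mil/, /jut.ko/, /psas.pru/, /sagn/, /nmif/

/me/ — σ1 onset /m/, coda /∅/ ok → phonotactically legal
/do/ — σ1 onset /d/, coda /∅/ ok → phonotactically legal
/vom.mil/ — violates constraint 1: adjacent identical consonants /mm/ → phonotactically illegal
/jut.ko/ — σ1 onset /j/, coda /t/ ok; σ2 onset /k/, coda /∅/ ok → phonotactically legal
/psas.pru/ — σ1 onset /ps/ (1→2 rises), coda /s/ ok; σ2 onset /pr/ (1→4 rises), coda /∅/ ok → phonotactically legal
/sagn/ — violates constraint 4: syllable 1 coda /gn/ has 2 consonants (> 1) → phonotactically illegal
/nmif/ — violates constraint 5: syllable 1 onset /nm/: /n/ (nasal, 3) → /m/ (nasal, 3) does not rise → phonotactically illegal

/me/, /do/, /jut.ko/, /psas.pru/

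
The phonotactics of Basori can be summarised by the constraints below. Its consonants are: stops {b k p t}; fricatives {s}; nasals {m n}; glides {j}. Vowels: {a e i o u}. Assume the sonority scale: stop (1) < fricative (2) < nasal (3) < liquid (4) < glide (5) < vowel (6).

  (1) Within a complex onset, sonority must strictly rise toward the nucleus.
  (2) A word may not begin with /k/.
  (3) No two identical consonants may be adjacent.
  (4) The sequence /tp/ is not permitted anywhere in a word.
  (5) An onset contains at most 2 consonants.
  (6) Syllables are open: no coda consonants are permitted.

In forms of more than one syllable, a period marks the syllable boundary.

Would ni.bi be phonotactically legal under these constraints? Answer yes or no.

yes

ni.bi — σ1 onset /n/, coda /∅/ ok; σ2 onset /b/, coda /∅/ ok → phonotactically legal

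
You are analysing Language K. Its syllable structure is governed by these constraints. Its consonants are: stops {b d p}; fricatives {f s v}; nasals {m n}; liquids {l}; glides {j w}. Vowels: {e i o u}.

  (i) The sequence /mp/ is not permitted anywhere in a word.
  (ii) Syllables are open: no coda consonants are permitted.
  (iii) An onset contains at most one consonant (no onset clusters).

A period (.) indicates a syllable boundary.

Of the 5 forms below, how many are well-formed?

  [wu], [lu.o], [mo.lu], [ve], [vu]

5

[wu] — σ1 onset /w/, coda /∅/ ok → well-formed
[lu.o] — σ1 onset /l/, coda /∅/ ok; σ2 onset /∅/, coda /∅/ ok → well-formed
[mo.lu] — σ1 onset /m/, coda /∅/ ok; σ2 onset /l/, coda /∅/ ok → well-formed
[ve] — σ1 onset /v/, coda /∅/ ok → well-formed
[vu] — σ1 onset /v/, coda /∅/ ok → well-formed
Well-formed: [wu], [lu.o], [mo.lu], [ve], [vu] → 5.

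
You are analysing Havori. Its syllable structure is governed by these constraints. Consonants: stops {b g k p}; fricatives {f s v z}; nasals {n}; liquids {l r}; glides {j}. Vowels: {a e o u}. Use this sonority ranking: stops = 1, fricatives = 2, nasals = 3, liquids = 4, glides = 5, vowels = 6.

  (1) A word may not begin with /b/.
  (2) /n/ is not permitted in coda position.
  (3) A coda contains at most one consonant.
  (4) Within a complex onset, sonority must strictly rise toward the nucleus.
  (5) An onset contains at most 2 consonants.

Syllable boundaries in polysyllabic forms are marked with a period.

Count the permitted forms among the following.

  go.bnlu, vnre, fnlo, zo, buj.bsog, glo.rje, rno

2

go.bnlu — violates constraint 5: syllable 2 onset /bnl/ has 3 consonants (> 2) → not permitted
vnre — violates constraint 5: syllable 1 onset /vnr/ has 3 consonants (> 2) → not permitted
fnlo — violates constraint 5: syllable 1 onset /fnl/ has 3 consonants (> 2) → not permitted
zo — σ1 onset /z/, coda /∅/ ok → permitted
buj.bsog — violates constraint 1: word begins with /b/ → not permitted
glo.rje — σ1 onset /gl/ (1→4 rises), coda /∅/ ok; σ2 onset /rj/ (4→5 rises), coda /∅/ ok → permitted
rno — violates constraint 4: syllable 1 onset /rn/: /r/ (liquid, 4) → /n/ (nasal, 3) does not rise → not permitted
Permitted: zo, glo.rje → 2.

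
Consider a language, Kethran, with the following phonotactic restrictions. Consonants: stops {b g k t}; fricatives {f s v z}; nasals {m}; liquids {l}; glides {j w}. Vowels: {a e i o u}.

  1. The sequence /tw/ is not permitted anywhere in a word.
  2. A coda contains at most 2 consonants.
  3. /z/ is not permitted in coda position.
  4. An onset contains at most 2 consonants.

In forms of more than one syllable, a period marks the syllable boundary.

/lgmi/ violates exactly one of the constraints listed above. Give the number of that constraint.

4

/lgmi/: syllable 1 onset /lgm/ has 3 consonants (> 2).
This is a violation of constraint 4: "An onset contains at most 2 consonants."
The remaining constraints (1, 2, 3) are satisfied.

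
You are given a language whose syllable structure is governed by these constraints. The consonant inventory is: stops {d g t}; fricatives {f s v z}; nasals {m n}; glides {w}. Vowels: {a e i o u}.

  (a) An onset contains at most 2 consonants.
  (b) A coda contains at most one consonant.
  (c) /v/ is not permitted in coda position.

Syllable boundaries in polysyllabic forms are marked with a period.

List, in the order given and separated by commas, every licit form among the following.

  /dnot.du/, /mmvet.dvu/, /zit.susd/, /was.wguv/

/dnot.du/ — σ1 onset /dn/ (2C), coda /t/ ok; σ2 onset /d/, coda /∅/ ok → licit
/mmvet.dvu/ — violates constraint (a): syllable 1 onset /mmv/ has 3 consonants (> 2) → illicit
/zit.susd/ — violates constraint (b): syllable 2 coda /sd/ has 2 consonants (> 1) → illicit
/was.wguv/ — violates constraint (c): syllable 2 coda contains /v/ → illicit

/dnot.du/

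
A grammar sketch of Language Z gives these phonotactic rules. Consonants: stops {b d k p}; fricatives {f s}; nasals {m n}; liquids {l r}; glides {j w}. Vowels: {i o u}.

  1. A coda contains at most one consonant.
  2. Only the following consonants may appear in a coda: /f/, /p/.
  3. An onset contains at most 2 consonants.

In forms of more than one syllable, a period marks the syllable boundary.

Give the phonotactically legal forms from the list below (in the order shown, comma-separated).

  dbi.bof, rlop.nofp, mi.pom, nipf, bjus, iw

dbi.bof — σ1 onset /db/ (2C), coda /∅/ ok; σ2 onset /b/, coda /f/ ok → phonotactically legal
rlop.nofp — violates constraint 1: syllable 2 coda /fp/ has 2 consonants (> 1) → phonotactically illegal
mi.pom — violates constraint 2: syllable 2 coda contains /m/, which is not a licensed coda consonant → phonotactically illegal
nipf — violates constraint 1: syllable 1 coda /pf/ has 2 consonants (> 1) → phonotactically illegal
bjus — violates constraint 2: syllable 1 coda contains /s/, which is not a licensed coda consonant → phonotactically illegal
iw — violates constraint 2: syllable 1 coda contains /w/, which is not a licensed coda consonant → phonotactically illegal

dbi.bof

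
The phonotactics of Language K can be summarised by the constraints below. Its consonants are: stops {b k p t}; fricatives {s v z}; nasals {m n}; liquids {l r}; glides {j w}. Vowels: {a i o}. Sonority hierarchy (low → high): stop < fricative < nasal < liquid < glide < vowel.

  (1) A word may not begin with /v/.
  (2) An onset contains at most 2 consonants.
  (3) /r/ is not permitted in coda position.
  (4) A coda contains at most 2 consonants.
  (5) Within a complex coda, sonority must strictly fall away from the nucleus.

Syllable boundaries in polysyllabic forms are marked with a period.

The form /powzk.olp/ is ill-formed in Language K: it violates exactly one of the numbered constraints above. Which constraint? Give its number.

4

/powzk.olp/: syllable 1 coda /wzk/ has 3 consonants (> 2).
This is a violation of constraint 4: "A coda contains at most 2 consonants."
The remaining constraints (1, 2, 3, 5) are satisfied.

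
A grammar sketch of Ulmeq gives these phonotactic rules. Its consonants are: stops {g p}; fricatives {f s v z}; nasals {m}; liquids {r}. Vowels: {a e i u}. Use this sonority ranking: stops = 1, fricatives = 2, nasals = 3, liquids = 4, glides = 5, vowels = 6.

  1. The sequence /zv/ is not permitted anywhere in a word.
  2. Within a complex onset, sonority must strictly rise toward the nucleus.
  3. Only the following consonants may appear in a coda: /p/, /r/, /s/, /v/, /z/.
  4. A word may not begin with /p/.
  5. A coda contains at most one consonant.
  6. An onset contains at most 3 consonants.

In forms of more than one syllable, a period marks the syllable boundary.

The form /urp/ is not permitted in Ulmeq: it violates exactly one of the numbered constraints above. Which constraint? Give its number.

5

/urp/: syllable 1 coda /rp/ has 2 consonants (> 1).
This is a violation of constraint 5: "A coda contains at most one consonant."
The remaining constraints (1, 2, 3, 4, 6) are satisfied.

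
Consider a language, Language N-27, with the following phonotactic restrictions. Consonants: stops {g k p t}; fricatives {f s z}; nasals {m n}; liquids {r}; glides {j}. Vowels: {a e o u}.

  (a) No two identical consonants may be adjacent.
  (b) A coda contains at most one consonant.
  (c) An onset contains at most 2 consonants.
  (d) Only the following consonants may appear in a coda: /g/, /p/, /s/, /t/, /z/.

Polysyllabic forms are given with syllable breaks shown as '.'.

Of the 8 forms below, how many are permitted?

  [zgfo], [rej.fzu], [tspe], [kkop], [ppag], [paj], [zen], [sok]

[zgfo] — violates constraint (c): syllable 1 onset /zgf/ has 3 consonants (> 2) → not permitted
[rej.fzu] — violates constraint (d): syllable 1 coda contains /j/, which is not a licensed coda consonant → not permitted
[tspe] — violates constraint (c): syllable 1 onset /tsp/ has 3 consonants (> 2) → not permitted
[kkop] — violates constraint (a): adjacent identical consonants /kk/ → not permitted
[ppag] — violates constraint (a): adjacent identical consonants /pp/ → not permitted
[paj] — violates constraint (d): syllable 1 coda contains /j/, which is not a licensed coda consonant → not permitted
[zen] — violates constraint (d): syllable 1 coda contains /n/, which is not a licensed coda consonant → not permitted
[sok] — violates constraint (d): syllable 1 coda contains /k/, which is not a licensed coda consonant → not permitted
No form is permitted → 0.

0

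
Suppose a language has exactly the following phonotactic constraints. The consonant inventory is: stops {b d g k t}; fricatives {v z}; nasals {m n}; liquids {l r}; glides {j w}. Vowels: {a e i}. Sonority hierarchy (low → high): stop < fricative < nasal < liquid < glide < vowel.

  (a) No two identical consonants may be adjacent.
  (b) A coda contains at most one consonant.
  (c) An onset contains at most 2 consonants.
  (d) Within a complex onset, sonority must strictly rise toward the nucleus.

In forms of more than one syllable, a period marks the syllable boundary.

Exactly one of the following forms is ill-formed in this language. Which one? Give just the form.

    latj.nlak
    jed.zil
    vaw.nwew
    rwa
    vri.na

latj.nlak — violates constraint (b): syllable 1 coda /tj/ has 2 consonants (> 1) → ill-formed
jed.zil — σ1 onset /j/, coda /d/ ok; σ2 onset /z/, coda /l/ ok → well-formed
vaw.nwew — σ1 onset /v/, coda /w/ ok; σ2 onset /nw/ (3→5 rises), coda /w/ ok → well-formed
rwa — σ1 onset /rw/ (4→5 rises), coda /∅/ ok → well-formed
vri.na — σ1 onset /vr/ (2→4 rises), coda /∅/ ok; σ2 onset /n/, coda /∅/ ok → well-formed

latj.nlak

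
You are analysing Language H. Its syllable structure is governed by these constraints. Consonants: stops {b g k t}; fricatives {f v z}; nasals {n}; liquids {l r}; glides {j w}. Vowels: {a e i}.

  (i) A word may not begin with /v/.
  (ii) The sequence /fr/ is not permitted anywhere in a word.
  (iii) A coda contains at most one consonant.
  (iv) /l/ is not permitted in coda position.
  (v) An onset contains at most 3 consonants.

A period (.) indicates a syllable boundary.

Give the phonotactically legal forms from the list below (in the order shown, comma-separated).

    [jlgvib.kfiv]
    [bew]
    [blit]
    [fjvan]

[bew], [blit], [fjvan]

[jlgvib.kfiv] — violates constraint (v): syllable 1 onset /jlgv/ has 4 consonants (> 3) → phonotactically illegal
[bew] — σ1 onset /b/, coda /w/ ok → phonotactically legal
[blit] — σ1 onset /bl/ (2C), coda /t/ ok → phonotactically legal
[fjvan] — σ1 onset /fjv/ (3C), coda /n/ ok → phonotactically legal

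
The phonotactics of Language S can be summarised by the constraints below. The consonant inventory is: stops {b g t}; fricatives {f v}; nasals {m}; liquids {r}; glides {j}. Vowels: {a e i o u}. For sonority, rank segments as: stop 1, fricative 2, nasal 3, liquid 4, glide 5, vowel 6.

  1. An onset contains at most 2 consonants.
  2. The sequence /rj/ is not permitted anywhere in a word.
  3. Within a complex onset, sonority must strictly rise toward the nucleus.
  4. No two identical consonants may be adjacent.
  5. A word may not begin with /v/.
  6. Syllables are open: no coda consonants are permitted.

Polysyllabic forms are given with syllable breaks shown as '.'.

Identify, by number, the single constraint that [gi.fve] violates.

[gi.fve]: syllable 2 onset /fv/: /f/ (fricative, 2) → /v/ (fricative, 2) does not rise.
This is a violation of constraint 3: "Within a complex onset, sonority must strictly rise toward the nucleus."
The remaining constraints (1, 2, 4, 5, 6) are satisfied.

3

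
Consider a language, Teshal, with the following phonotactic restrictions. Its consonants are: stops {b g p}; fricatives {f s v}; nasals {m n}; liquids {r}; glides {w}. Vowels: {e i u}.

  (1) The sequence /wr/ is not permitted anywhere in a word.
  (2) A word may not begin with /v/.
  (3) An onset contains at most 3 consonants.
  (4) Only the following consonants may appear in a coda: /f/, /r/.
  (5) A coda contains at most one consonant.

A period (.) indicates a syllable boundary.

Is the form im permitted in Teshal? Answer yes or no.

no

im — violates constraint 4: syllable 1 coda contains /m/, which is not a licensed coda consonant → not permitted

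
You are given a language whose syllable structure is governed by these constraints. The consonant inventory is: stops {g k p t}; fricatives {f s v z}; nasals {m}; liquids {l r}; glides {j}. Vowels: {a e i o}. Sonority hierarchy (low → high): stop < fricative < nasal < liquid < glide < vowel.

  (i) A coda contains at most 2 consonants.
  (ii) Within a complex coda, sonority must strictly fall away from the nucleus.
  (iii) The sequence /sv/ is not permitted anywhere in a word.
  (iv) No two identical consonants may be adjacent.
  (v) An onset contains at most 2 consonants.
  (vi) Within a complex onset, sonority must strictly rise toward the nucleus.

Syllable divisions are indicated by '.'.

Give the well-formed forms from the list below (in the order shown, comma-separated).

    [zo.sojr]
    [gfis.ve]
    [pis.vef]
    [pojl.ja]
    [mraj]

[zo.sojr], [pojl.ja], [mraj]

[zo.sojr] — σ1 onset /z/, coda /∅/ ok; σ2 onset /s/, coda /jr/ (5→4 falls) ok → well-formed
[gfis.ve] — violates constraint (iii): contains banned sequence /sv/ → ill-formed
[pis.vef] — violates constraint (iii): contains banned sequence /sv/ → ill-formed
[pojl.ja] — σ1 onset /p/, coda /jl/ (5→4 falls) ok; σ2 onset /j/, coda /∅/ ok → well-formed
[mraj] — σ1 onset /mr/ (3→4 rises), coda /j/ ok → well-formed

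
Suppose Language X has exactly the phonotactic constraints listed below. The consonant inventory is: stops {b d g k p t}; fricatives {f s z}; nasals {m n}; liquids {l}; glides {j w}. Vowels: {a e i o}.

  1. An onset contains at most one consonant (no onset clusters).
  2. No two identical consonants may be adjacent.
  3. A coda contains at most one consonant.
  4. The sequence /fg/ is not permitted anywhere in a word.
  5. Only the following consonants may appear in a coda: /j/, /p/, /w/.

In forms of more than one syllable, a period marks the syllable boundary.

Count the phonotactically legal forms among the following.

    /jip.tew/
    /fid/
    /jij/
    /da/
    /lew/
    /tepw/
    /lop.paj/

/jip.tew/ — σ1 onset /j/, coda /p/ ok; σ2 onset /t/, coda /w/ ok → phonotactically legal
/fid/ — violates constraint 5: syllable 1 coda contains /d/, which is not a licensed coda consonant → phonotactically illegal
/jij/ — σ1 onset /j/, coda /j/ ok → phonotactically legal
/da/ — σ1 onset /d/, coda /∅/ ok → phonotactically legal
/lew/ — σ1 onset /l/, coda /w/ ok → phonotactically legal
/tepw/ — violates constraint 3: syllable 1 coda /pw/ has 2 consonants (> 1) → phonotactically illegal
/lop.paj/ — violates constraint 2: adjacent identical consonants /pp/ → phonotactically illegal
Phonotactically legal: /jip.tew/, /jij/, /da/, /lew/ → 4.

4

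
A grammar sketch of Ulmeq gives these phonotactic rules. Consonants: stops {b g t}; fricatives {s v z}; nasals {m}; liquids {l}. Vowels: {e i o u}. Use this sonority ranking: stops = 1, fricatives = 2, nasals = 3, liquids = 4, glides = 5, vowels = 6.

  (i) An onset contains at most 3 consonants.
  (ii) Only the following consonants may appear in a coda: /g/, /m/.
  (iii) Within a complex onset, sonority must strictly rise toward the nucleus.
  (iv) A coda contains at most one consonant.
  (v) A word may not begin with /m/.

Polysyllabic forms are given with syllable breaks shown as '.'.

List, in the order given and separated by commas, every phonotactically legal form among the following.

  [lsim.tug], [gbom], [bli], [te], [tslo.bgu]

[bli], [te]

[lsim.tug] — violates constraint (iii): syllable 1 onset /ls/: /l/ (liquid, 4) → /s/ (fricative, 2) does not rise → phonotactically illegal
[gbom] — violates constraint (iii): syllable 1 onset /gb/: /g/ (stop, 1) → /b/ (stop, 1) does not rise → phonotactically illegal
[bli] — σ1 onset /bl/ (1→4 rises), coda /∅/ ok → phonotactically legal
[te] — σ1 onset /t/, coda /∅/ ok → phonotactically legal
[tslo.bgu] — violates constraint (iii): syllable 2 onset /bg/: /b/ (stop, 1) → /g/ (stop, 1) does not rise → phonotactically illegal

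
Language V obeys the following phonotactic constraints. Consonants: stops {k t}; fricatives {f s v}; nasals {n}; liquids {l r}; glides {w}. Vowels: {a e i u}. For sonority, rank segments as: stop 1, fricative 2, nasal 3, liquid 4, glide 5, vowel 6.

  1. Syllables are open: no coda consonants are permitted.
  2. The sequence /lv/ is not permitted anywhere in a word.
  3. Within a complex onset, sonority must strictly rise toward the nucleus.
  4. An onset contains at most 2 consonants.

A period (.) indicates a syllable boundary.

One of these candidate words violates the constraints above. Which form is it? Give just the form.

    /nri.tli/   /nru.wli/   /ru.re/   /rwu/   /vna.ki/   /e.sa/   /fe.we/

/nri.tli/ — σ1 onset /nr/ (3→4 rises), coda /∅/ ok; σ2 onset /tl/ (1→4 rises), coda /∅/ ok → well-formed
/nru.wli/ — violates constraint 3: syllable 2 onset /wl/: /w/ (glide, 5) → /l/ (liquid, 4) does not rise → ill-formed
/ru.re/ — σ1 onset /r/, coda /∅/ ok; σ2 onset /r/, coda /∅/ ok → well-formed
/rwu/ — σ1 onset /rw/ (4→5 rises), coda /∅/ ok → well-formed
/vna.ki/ — σ1 onset /vn/ (2→3 rises), coda /∅/ ok; σ2 onset /k/, coda /∅/ ok → well-formed
/e.sa/ — σ1 onset /∅/, coda /∅/ ok; σ2 onset /s/, coda /∅/ ok → well-formed
/fe.we/ — σ1 onset /f/, coda /∅/ ok; σ2 onset /w/, coda /∅/ ok → well-formed

/nru.wli/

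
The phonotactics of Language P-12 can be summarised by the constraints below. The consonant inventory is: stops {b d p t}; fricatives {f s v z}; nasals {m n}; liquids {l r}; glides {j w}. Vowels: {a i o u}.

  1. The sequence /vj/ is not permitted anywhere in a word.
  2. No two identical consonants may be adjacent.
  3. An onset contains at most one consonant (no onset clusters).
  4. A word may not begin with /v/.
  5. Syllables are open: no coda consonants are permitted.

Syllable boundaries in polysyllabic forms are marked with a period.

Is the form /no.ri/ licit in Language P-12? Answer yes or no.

/no.ri/ — σ1 onset /n/, coda /∅/ ok; σ2 onset /r/, coda /∅/ ok → licit

yes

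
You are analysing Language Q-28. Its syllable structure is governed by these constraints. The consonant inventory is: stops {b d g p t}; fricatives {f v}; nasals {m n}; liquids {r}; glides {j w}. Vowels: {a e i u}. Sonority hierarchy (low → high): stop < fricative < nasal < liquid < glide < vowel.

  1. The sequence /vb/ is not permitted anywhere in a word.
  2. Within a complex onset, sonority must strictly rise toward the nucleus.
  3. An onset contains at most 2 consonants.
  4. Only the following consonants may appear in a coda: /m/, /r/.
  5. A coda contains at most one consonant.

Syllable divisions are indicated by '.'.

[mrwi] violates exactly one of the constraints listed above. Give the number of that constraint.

[mrwi]: syllable 1 onset /mrw/ has 3 consonants (> 2).
This is a violation of constraint 3: "An onset contains at most 2 consonants."
The remaining constraints (1, 2, 4, 5) are satisfied.

3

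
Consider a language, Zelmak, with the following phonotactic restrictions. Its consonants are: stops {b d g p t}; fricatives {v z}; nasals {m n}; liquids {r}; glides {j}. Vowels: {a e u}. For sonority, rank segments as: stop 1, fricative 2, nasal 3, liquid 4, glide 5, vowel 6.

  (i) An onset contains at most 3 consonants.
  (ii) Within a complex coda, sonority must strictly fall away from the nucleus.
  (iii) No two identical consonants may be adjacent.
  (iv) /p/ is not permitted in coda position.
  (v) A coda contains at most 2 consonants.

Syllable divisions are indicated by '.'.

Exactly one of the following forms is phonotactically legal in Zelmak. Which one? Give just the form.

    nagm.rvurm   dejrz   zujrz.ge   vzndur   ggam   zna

zna

nagm.rvurm — violates constraint (ii): syllable 1 coda /gm/: /g/ (stop, 1) → /m/ (nasal, 3) does not fall → phonotactically illegal
dejrz — violates constraint (v): syllable 1 coda /jrz/ has 3 consonants (> 2) → phonotactically illegal
zujrz.ge — violates constraint (v): syllable 1 coda /jrz/ has 3 consonants (> 2) → phonotactically illegal
vzndur — violates constraint (i): syllable 1 onset /vznd/ has 4 consonants (> 3) → phonotactically illegal
ggam — violates constraint (iii): adjacent identical consonants /gg/ → phonotactically illegal
zna — σ1 onset /zn/ (2C), coda /∅/ ok → phonotactically legal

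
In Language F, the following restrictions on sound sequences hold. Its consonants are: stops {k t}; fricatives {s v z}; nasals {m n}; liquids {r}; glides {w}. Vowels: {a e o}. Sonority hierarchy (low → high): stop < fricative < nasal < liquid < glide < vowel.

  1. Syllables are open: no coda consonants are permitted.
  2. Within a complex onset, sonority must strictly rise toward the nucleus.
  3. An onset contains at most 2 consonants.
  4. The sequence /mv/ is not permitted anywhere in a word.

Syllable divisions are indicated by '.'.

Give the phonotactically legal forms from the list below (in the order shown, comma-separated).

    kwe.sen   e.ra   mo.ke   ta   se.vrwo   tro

e.ra, mo.ke, ta, tro

kwe.sen — violates constraint 1: syllable 2 coda /n/ has 1 consonant (> 0) → phonotactically illegal
e.ra — σ1 onset /∅/, coda /∅/ ok; σ2 onset /r/, coda /∅/ ok → phonotactically legal
mo.ke — σ1 onset /m/, coda /∅/ ok; σ2 onset /k/, coda /∅/ ok → phonotactically legal
ta — σ1 onset /t/, coda /∅/ ok → phonotactically legal
se.vrwo — violates constraint 3: syllable 2 onset /vrw/ has 3 consonants (> 2) → phonotactically illegal
tro — σ1 onset /tr/ (1→4 rises), coda /∅/ ok → phonotactically legal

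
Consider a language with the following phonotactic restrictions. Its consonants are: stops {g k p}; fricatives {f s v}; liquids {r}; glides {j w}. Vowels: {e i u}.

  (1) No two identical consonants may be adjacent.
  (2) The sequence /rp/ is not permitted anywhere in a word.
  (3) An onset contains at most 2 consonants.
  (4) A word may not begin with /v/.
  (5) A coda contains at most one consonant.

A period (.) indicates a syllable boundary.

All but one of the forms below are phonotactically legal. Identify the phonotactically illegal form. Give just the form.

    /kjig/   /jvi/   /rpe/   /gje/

/kjig/ — σ1 onset /kj/ (2C), coda /g/ ok → phonotactically legal
/jvi/ — σ1 onset /jv/ (2C), coda /∅/ ok → phonotactically legal
/rpe/ — violates constraint 2: contains banned sequence /rp/ → phonotactically illegal
/gje/ — σ1 onset /gj/ (2C), coda /∅/ ok → phonotactically legal

/rpe/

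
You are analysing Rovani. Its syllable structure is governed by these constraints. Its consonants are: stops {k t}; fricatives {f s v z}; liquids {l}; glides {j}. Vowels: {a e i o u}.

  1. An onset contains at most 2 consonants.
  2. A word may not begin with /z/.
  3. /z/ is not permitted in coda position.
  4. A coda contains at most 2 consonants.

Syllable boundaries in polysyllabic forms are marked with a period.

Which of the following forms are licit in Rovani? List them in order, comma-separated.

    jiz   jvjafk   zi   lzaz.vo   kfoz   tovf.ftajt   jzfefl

jiz — violates constraint 3: syllable 1 coda contains /z/ → illicit
jvjafk — violates constraint 1: syllable 1 onset /jvj/ has 3 consonants (> 2) → illicit
zi — violates constraint 2: word begins with /z/ → illicit
lzaz.vo — violates constraint 3: syllable 1 coda contains /z/ → illicit
kfoz — violates constraint 3: syllable 1 coda contains /z/ → illicit
tovf.ftajt — σ1 onset /t/, coda /vf/ (2C) ok; σ2 onset /ft/ (2C), coda /jt/ (2C) ok → licit
jzfefl — violates constraint 1: syllable 1 onset /jzf/ has 3 consonants (> 2) → illicit

tovf.ftajt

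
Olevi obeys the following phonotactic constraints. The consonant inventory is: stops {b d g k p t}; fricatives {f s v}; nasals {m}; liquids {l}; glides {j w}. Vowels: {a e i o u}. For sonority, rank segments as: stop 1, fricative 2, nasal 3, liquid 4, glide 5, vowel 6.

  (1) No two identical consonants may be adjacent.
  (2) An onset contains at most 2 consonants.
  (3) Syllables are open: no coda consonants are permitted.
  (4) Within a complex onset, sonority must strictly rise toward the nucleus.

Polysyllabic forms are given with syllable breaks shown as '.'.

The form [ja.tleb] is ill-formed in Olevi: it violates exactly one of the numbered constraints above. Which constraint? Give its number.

[ja.tleb]: syllable 2 coda /b/ has 1 consonant (> 0).
This is a violation of constraint 3: "Syllables are open: no coda consonants are permitted."
The remaining constraints (1, 2, 4) are satisfied.

3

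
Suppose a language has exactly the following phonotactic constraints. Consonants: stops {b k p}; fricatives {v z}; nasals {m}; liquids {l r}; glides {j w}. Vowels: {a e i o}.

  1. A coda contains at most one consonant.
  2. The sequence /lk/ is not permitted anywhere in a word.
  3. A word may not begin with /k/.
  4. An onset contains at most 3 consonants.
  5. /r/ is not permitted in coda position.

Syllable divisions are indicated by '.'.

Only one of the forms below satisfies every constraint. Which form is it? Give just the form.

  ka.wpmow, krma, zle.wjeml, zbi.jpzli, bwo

ka.wpmow — violates constraint 3: word begins with /k/ → phonotactically illegal
krma — violates constraint 3: word begins with /k/ → phonotactically illegal
zle.wjeml — violates constraint 1: syllable 2 coda /ml/ has 2 consonants (> 1) → phonotactically illegal
zbi.jpzli — violates constraint 4: syllable 2 onset /jpzl/ has 4 consonants (> 3) → phonotactically illegal
bwo — σ1 onset /bw/ (2C), coda /∅/ ok → phonotactically legal

bwo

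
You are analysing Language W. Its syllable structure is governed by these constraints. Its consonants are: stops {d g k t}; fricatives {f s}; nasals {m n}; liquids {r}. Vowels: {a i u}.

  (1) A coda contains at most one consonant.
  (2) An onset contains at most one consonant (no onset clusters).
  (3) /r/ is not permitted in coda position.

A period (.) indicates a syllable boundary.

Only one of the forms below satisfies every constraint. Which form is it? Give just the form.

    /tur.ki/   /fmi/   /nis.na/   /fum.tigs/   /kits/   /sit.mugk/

/nis.na/

/tur.ki/ — violates constraint 3: syllable 1 coda contains /r/ → phonotactically illegal
/fmi/ — violates constraint 2: syllable 1 onset /fm/ has 2 consonants (> 1) → phonotactically illegal
/nis.na/ — σ1 onset /n/, coda /s/ ok; σ2 onset /n/, coda /∅/ ok → phonotactically legal
/fum.tigs/ — violates constraint 1: syllable 2 coda /gs/ has 2 consonants (> 1) → phonotactically illegal
/kits/ — violates constraint 1: syllable 1 coda /ts/ has 2 consonants (> 1) → phonotactically illegal
/sit.mugk/ — violates constraint 1: syllable 2 coda /gk/ has 2 consonants (> 1) → phonotactically illegal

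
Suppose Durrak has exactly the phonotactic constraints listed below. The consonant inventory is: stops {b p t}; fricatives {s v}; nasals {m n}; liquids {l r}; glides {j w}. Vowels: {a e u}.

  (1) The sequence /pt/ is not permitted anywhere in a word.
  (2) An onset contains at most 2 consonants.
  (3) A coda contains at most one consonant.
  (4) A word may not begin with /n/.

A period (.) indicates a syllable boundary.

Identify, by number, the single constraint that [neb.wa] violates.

4

[neb.wa]: word begins with /n/.
This is a violation of constraint 4: "A word may not begin with /n/."
The remaining constraints (1, 2, 3) are satisfied.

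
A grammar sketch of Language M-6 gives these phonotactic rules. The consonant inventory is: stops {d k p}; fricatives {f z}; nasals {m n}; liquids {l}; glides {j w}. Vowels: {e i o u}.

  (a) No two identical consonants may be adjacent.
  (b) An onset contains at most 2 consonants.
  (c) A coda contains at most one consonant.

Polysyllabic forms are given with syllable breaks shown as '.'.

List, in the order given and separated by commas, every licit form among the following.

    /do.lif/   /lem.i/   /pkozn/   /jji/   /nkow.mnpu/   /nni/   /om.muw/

/do.lif/ — σ1 onset /d/, coda /∅/ ok; σ2 onset /l/, coda /f/ ok → licit
/lem.i/ — σ1 onset /l/, coda /m/ ok; σ2 onset /∅/, coda /∅/ ok → licit
/pkozn/ — violates constraint (c): syllable 1 coda /zn/ has 2 consonants (> 1) → illicit
/jji/ — violates constraint (a): adjacent identical consonants /jj/ → illicit
/nkow.mnpu/ — violates constraint (b): syllable 2 onset /mnp/ has 3 consonants (> 2) → illicit
/nni/ — violates constraint (a): adjacent identical consonants /nn/ → illicit
/om.muw/ — violates constraint (a): adjacent identical consonants /mm/ → illicit

/do.lif/, /lem.i/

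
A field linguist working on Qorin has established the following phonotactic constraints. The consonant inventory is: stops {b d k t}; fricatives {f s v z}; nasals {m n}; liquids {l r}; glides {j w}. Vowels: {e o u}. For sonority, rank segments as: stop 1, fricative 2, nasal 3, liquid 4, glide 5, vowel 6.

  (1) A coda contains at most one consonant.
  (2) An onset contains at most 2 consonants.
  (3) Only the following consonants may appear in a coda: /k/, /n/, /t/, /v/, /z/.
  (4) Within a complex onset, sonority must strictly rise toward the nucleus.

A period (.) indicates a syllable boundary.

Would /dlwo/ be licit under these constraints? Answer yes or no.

/dlwo/ — violates constraint 2: syllable 1 onset /dlw/ has 3 consonants (> 2) → illicit

no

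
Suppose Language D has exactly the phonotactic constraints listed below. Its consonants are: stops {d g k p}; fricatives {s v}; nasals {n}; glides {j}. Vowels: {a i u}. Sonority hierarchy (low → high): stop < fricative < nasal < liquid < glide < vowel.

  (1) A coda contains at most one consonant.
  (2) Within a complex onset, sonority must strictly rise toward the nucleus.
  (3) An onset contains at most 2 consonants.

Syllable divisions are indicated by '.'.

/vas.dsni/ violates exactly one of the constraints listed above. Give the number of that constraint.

/vas.dsni/: syllable 2 onset /dsn/ has 3 consonants (> 2).
This is a violation of constraint 3: "An onset contains at most 2 consonants."
The remaining constraints (1, 2) are satisfied.

3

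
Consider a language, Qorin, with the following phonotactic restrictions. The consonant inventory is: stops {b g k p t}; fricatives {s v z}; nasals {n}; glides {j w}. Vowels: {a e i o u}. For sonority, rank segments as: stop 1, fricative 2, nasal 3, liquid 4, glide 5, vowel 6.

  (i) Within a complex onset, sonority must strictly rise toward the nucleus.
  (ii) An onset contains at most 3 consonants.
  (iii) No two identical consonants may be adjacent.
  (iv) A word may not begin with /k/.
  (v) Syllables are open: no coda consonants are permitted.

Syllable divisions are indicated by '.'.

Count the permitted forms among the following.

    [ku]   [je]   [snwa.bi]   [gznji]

2

[ku] — violates constraint (iv): word begins with /k/ → not permitted
[je] — σ1 onset /j/, coda /∅/ ok → permitted
[snwa.bi] — σ1 onset /snw/ (2→3→5 rises), coda /∅/ ok; σ2 onset /b/, coda /∅/ ok → permitted
[gznji] — violates constraint (ii): syllable 1 onset /gznj/ has 4 consonants (> 3) → not permitted
Permitted: [je], [snwa.bi] → 2.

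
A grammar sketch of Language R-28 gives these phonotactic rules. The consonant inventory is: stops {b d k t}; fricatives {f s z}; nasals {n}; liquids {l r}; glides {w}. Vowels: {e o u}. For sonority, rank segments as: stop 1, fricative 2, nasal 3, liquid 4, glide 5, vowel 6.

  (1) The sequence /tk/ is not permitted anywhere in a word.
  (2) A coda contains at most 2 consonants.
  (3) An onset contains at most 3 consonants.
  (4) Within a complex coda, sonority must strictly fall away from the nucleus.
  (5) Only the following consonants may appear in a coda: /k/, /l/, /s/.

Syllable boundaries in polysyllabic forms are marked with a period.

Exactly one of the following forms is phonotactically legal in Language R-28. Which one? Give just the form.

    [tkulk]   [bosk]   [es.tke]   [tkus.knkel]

[tkulk] — violates constraint 1: contains banned sequence /tk/ → phonotactically illegal
[bosk] — σ1 onset /b/, coda /sk/ (2→1 falls) ok → phonotactically legal
[es.tke] — violates constraint 1: contains banned sequence /tk/ → phonotactically illegal
[tkus.knkel] — violates constraint 1: contains banned sequence /tk/ → phonotactically illegal

[bosk]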